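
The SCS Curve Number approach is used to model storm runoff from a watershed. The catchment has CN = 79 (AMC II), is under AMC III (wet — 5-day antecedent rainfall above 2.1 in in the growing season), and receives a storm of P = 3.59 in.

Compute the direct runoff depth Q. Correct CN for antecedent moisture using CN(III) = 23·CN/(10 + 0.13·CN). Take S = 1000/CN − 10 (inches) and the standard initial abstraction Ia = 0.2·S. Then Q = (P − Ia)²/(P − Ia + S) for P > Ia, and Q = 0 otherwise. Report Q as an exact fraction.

Wet (AMC III): CN(III) = 23·79/(10 + 0.13·79) = 1817/(2027/100) = 181700/2027 ≈ 89.640
Max retention: S = 1000/(181700/2027) − 10 = 2100/1817 in (≈ 1.156 in)
Initial abstraction Ia = S/5 = (2100/1817)/5 = 420/1817 ≈ 0.231 in
P − Ia = 3.590 − 0.231 = 610303/181700 ≈ 3.359 in (> 0, runoff occurs)
Q = (610303/181700)²/((610303/181700) + 2100/1817) = (372469751809/33014890000)/(820303/181700) = 372469751809/149049055100 in ≈ 2.499 in

Q = 372469751809/149049055100 in ≈ 2.499 in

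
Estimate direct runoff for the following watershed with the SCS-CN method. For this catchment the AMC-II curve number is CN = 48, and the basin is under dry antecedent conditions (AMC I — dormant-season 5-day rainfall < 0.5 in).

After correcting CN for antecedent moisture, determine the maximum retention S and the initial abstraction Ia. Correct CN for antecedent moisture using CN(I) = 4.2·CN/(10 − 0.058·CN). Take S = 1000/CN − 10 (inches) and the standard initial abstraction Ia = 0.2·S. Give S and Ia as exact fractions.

S = 1625/63 in ≈ 25.794 in; Ia = 325/63 in ≈ 5.159 in

Dry (AMC I): CN(I) = 4.2·48/(10 − 0.058·48) = (1008/5)/(902/125) = 12600/451 ≈ 27.938
S = 1000/(12600/451) − 10 = 1625/63 in ≈ 25.794 in
Ia = 0.2S: 0.2·25.794 = 5.159 in (exactly 325/63)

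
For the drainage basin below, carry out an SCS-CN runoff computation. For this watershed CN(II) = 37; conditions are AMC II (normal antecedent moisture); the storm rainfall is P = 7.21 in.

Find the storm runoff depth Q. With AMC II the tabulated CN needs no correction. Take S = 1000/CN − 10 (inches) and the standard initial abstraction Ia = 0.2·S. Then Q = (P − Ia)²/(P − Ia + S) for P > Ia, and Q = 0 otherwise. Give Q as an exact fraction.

CN(II) = 37; AMC II needs no correction.
Retention S: 1000/CN − 10 with CN=37.000 → S = 630/37 ≈ 17.027 in
Ia = 0.2S: 0.2·17.027 = 3.405 in (exactly 126/37)
Excess rainfall: 7.210 − 3.405 = 3.805 in; P > Ia so Q > 0
Q = (14077/3700)²/((14077/3700) + 630/37) = (198161929/13690000)/(77077/3700) = 4044121/5820100 in ≈ 0.695 in

Q = 4044121/5820100 in ≈ 0.695 in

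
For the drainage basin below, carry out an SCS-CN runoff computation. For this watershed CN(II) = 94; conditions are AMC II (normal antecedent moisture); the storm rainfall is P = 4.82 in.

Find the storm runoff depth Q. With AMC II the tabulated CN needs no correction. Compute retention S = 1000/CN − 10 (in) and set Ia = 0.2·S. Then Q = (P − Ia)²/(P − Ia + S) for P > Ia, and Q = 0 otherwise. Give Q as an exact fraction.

Q = 121594729/29438450 in ≈ 4.130 in

Average conditions: CN = 94 (no AMC adjustment).
S = 1000/94 − 10 = 30/47 in ≈ 0.638 in
Initial abstraction Ia = S/5 = (30/47)/5 = 6/47 ≈ 0.128 in
P − Ia = 4.820 − 0.128 = 11027/2350 ≈ 4.692 in (> 0, runoff occurs)
Q = (11027/2350)²/((11027/2350) + 30/47) = (121594729/5522500)/(12527/2350) = 121594729/29438450 in ≈ 4.130 in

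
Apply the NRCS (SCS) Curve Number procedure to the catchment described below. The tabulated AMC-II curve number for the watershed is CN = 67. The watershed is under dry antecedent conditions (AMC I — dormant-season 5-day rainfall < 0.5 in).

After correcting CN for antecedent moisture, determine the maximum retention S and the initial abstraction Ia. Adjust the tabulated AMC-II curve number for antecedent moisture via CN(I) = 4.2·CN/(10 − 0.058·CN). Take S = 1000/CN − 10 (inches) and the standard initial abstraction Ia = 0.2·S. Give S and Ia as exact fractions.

S = 5500/469 in ≈ 11.727 in; Ia = 1100/469 in ≈ 2.345 in

Dry (AMC I): CN(I) = 4.2·67/(10 − 0.058·67) = (1407/5)/(3057/500) = 46900/1019 ≈ 46.026
Max retention: S = 1000/(46900/1019) − 10 = 5500/469 in (≈ 11.727 in)
Ia = 0.2·(5500/469) = 1100/469 in ≈ 2.345 in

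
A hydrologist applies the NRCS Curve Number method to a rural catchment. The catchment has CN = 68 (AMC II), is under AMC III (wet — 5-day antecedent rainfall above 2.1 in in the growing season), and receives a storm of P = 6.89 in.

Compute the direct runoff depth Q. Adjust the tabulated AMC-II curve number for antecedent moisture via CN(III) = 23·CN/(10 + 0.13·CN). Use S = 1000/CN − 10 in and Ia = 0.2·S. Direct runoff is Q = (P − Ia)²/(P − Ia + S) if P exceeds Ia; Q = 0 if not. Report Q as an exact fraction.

Adjust CN=68 to AMC III: 23·68/(10 + 0.13·68) → 1564 ÷ (471/25) = 39100/471 ≈ 83.015
Max retention: S = 1000/(39100/471) − 10 = 800/391 in (≈ 2.046 in)
Ia = 0.2S: 0.2·2.046 = 0.409 in (exactly 160/391)
P − Ia = 6.890 − 0.409 = 253399/39100 ≈ 6.481 in (> 0, runoff occurs)
Runoff Q = (P−Ia)²/(P−Ia+S) = (6.481)²/(6.481+2.046) = 64211053201/13035900900 ≈ 4.926 in

Q = 64211053201/13035900900 in ≈ 4.926 in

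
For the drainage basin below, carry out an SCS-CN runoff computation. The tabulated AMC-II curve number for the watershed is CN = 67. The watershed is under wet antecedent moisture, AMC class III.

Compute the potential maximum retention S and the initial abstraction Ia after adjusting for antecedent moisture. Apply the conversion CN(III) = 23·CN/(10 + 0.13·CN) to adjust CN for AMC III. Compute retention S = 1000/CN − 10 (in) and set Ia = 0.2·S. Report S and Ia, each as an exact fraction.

Adjust CN=67 to AMC III: 23·67/(10 + 0.13·67) → 1541 ÷ (1871/100) = 154100/1871 ≈ 82.362
S = 1000/(154100/1871) − 10 = 3300/1541 in ≈ 2.141 in
Ia = 0.2·(3300/1541) = 660/1541 in ≈ 0.428 in

S = 3300/1541 in ≈ 2.141 in; Ia = 660/1541 in ≈ 0.428 in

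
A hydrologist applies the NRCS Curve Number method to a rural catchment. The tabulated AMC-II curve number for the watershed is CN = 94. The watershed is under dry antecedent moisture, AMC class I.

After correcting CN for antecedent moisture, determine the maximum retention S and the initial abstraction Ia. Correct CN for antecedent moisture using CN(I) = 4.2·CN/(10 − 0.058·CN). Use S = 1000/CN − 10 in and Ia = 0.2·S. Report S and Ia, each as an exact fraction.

S = 500/329 in ≈ 1.520 in; Ia = 100/329 in ≈ 0.304 in

Dry (AMC I): CN(I) = 4.2·94/(10 − 0.058·94) = (1974/5)/(1137/250) = 32900/379 ≈ 86.807
S = 1000/(32900/379) − 10 = 500/329 in ≈ 1.520 in
Ia = 0.2S: 0.2·1.520 = 0.304 in (exactly 100/329)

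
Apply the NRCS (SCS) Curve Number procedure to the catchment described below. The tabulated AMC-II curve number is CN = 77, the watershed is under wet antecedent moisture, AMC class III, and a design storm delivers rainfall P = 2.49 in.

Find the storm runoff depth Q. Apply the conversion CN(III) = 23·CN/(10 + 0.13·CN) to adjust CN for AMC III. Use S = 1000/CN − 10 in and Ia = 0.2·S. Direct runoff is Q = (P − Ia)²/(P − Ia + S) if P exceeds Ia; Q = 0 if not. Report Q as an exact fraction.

Wet (AMC III): CN(III) = 23·77/(10 + 0.13·77) = 1771/(2001/100) = 7700/87 ≈ 88.506
S = 1000/(7700/87) − 10 = 100/77 in ≈ 1.299 in
Initial abstraction Ia = S/5 = (100/77)/5 = 20/77 ≈ 0.260 in
Since P=2.490 > Ia=0.260: effective rainfall P−Ia = 17173/7700 in
Runoff Q = (P−Ia)²/(P−Ia+S) = (2.230)²/(2.230+1.299) = 294911929/209232100 ≈ 1.409 in

Q = 294911929/209232100 in ≈ 1.409 in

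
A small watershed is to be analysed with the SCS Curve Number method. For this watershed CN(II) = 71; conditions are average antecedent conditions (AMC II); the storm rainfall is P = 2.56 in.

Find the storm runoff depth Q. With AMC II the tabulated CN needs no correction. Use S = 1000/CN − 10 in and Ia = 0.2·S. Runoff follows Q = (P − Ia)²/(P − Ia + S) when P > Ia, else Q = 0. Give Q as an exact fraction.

Q = 2393209/4590150 in ≈ 0.521 in

AMC II — tabulated CN = 71 applies directly.
Retention S: 1000/CN − 10 with CN=71.000 → S = 290/71 ≈ 4.085 in
Ia = 0.2S: 0.2·4.085 = 0.817 in (exactly 58/71)
Since P=2.560 > Ia=0.817: effective rainfall P−Ia = 3094/1775 in
Q = (3094/1775)²/((3094/1775) + 290/71) = (9572836/3150625)/(10344/1775) = 2393209/4590150 in ≈ 0.521 in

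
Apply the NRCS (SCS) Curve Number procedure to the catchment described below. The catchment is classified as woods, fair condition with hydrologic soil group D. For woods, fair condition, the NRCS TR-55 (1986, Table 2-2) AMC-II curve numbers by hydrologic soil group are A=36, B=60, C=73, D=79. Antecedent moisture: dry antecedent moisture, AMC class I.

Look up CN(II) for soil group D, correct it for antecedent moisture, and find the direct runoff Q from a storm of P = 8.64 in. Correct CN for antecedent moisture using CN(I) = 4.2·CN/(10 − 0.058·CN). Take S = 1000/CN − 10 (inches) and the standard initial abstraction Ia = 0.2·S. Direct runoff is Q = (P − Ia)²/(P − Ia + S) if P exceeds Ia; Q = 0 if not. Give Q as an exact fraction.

Q = 26513762/6681425 in ≈ 3.968 in

NRCS table: woods, fair condition, soil group D → CN(II) = 79
CN(I) from CN(II)=79: (4.2·79)/(10 − 0.058·79) = 7900/129 ≈ 61.240
S = 1000/(7900/129) − 10 = 500/79 in ≈ 6.329 in
Ia = 0.2S: 0.2·6.329 = 1.266 in (exactly 100/79)
P − Ia = 8.640 − 1.266 = 14564/1975 ≈ 7.374 in (> 0, runoff occurs)
Runoff Q = (P−Ia)²/(P−Ia+S) = (7.374)²/(7.374+6.329) = 26513762/6681425 ≈ 3.968 in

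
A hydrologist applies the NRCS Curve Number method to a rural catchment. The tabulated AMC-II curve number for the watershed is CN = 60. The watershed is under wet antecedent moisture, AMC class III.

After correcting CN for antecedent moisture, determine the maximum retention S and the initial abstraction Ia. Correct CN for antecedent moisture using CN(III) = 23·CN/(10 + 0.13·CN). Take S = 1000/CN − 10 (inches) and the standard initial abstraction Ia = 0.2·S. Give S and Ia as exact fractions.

S = 200/69 in ≈ 2.899 in; Ia = 40/69 in ≈ 0.580 in

Adjust CN=60 to AMC III: 23·60/(10 + 0.13·60) → 1380 ÷ (89/5) = 6900/89 ≈ 77.528
S = 1000/(6900/89) − 10 = 200/69 in ≈ 2.899 in
Ia = 0.2S: 0.2·2.899 = 0.580 in (exactly 40/69)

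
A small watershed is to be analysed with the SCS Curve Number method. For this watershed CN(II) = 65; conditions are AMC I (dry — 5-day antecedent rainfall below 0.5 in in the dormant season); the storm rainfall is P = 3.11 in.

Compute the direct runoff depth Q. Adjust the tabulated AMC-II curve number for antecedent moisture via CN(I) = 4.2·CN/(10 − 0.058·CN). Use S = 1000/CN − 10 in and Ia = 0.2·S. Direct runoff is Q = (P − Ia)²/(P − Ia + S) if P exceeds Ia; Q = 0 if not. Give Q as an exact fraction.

Adjust CN=65 to AMC I: 4.2·65/(10 − 0.058·65) → 273 ÷ (623/100) = 3900/89 ≈ 43.820
Retention S: 1000/CN − 10 with CN=43.820 → S = 500/39 ≈ 12.821 in
Ia = 0.2·(500/39) = 100/39 in ≈ 2.564 in
Excess rainfall: 3.110 − 2.564 = 0.546 in; P > Ia so Q > 0
Runoff Q = (P−Ia)²/(P−Ia+S) = (0.546)²/(0.546+12.821) = 4532641/203303100 ≈ 0.022 in

Q = 4532641/203303100 in ≈ 0.022 in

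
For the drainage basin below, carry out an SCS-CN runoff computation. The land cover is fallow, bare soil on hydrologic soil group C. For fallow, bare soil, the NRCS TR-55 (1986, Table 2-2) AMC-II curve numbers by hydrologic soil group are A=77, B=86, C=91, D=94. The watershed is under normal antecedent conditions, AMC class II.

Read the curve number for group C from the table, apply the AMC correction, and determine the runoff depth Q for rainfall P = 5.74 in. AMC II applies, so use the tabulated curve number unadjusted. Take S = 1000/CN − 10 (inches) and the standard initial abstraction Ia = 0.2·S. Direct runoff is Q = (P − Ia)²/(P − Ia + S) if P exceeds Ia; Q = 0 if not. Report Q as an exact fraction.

Q = 635897089/135212350 in ≈ 4.703 in

NRCS table: fallow, bare soil, soil group C → CN(II) = 91
CN(II) = 91; AMC II needs no correction.
Max retention: S = 1000/91 − 10 = 90/91 in (≈ 0.989 in)
Ia = 0.2·(90/91) = 18/91 in ≈ 0.198 in
Excess rainfall: 5.740 − 0.198 = 5.542 in; P > Ia so Q > 0
Runoff Q = (P−Ia)²/(P−Ia+S) = (5.542)²/(5.542+0.989) = 635897089/135212350 ≈ 4.703 in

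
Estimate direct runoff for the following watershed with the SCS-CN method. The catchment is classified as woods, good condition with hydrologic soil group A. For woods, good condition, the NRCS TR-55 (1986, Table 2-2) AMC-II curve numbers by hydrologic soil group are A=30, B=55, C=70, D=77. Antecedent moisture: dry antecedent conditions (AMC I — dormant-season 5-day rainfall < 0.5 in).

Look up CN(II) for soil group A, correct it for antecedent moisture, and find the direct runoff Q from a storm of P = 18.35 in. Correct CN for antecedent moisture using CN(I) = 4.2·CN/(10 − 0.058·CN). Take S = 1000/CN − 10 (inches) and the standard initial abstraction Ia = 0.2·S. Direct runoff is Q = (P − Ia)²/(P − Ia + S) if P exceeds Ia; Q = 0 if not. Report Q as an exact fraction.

Q = 1697809/2034540 in ≈ 0.834 in

NRCS table: woods, good condition, soil group A → CN(II) = 30
Dry (AMC I): CN(I) = 4.2·30/(10 − 0.058·30) = 126/(413/50) = 900/59 ≈ 15.254
Max retention: S = 1000/(900/59) − 10 = 500/9 in (≈ 55.556 in)
Ia = 0.2·(500/9) = 100/9 in ≈ 11.111 in
Excess rainfall: 18.350 − 11.111 = 7.239 in; P > Ia so Q > 0
Runoff Q = (P−Ia)²/(P−Ia+S) = (7.239)²/(7.239+55.556) = 1697809/2034540 ≈ 0.834 in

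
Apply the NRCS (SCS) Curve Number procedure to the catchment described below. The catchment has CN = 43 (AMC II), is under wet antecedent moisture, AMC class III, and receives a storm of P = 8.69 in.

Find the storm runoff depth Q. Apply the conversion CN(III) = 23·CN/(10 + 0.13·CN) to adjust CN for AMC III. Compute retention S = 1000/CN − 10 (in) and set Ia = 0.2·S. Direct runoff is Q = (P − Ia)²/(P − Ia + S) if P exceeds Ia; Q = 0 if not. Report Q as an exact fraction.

Q = 555682284481/130097114900 in ≈ 4.271 in

CN(III) from CN(II)=43: (23·43)/(10 + 0.13·43) = 98900/1559 ≈ 63.438
S = 1000/(98900/1559) − 10 = 5700/989 in ≈ 5.763 in
Ia = 0.2S: 0.2·5.763 = 1.153 in (exactly 1140/989)
Excess rainfall: 8.690 − 1.153 = 7.537 in; P > Ia so Q > 0
Runoff Q = (P−Ia)²/(P−Ia+S) = (7.537)²/(7.537+5.763) = 555682284481/130097114900 ≈ 4.271 in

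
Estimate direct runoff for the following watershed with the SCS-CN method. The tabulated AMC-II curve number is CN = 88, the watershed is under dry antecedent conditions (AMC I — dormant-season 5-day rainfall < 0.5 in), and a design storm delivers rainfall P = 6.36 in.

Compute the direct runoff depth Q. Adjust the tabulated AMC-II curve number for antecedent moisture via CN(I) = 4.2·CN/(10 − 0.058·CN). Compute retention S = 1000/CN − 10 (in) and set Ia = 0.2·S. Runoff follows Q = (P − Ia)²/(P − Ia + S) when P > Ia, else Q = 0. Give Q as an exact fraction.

CN(I) from CN(II)=88: (4.2·88)/(10 − 0.058·88) = 3850/51 ≈ 75.490
Retention S: 1000/CN − 10 with CN=75.490 → S = 250/77 ≈ 3.247 in
Ia = 0.2S: 0.2·3.247 = 0.649 in (exactly 50/77)
P − Ia = 6.360 − 0.649 = 10993/1925 ≈ 5.711 in (> 0, runoff occurs)
Runoff Q = (P−Ia)²/(P−Ia+S) = (5.711)²/(5.711+3.247) = 120846049/33192775 ≈ 3.641 in

Q = 120846049/33192775 in ≈ 3.641 in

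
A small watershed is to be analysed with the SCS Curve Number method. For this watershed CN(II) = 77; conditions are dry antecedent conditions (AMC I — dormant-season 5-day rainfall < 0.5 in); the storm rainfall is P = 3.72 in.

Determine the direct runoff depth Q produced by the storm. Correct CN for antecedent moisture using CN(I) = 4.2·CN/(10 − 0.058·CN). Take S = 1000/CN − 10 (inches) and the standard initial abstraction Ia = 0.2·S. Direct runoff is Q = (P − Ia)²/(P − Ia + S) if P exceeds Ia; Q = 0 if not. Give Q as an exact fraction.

Q = 8626880161/15376901925 in ≈ 0.561 in

Adjust CN=77 to AMC I: 4.2·77/(10 − 0.058·77) → (1617/5) ÷ (2767/500) = 161700/2767 ≈ 58.439
Max retention: S = 1000/(161700/2767) − 10 = 11500/1617 in (≈ 7.112 in)
Initial abstraction Ia = S/5 = (11500/1617)/5 = 2300/1617 ≈ 1.422 in
Excess rainfall: 3.720 − 1.422 = 2.298 in; P > Ia so Q > 0
Runoff Q = (P−Ia)²/(P−Ia+S) = (2.298)²/(2.298+7.112) = 8626880161/15376901925 ≈ 0.561 in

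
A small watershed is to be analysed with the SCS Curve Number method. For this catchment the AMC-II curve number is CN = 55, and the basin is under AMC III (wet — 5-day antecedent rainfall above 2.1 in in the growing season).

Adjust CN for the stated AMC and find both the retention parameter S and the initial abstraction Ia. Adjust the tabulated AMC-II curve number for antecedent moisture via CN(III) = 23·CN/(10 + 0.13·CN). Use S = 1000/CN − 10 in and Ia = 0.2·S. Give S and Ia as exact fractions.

Adjust CN=55 to AMC III: 23·55/(10 + 0.13·55) → 1265 ÷ (343/20) = 25300/343 ≈ 73.761
Retention S: 1000/CN − 10 with CN=73.761 → S = 900/253 ≈ 3.557 in
Initial abstraction Ia = S/5 = (900/253)/5 = 180/253 ≈ 0.711 in

S = 900/253 in ≈ 3.557 in; Ia = 180/253 in ≈ 0.711 in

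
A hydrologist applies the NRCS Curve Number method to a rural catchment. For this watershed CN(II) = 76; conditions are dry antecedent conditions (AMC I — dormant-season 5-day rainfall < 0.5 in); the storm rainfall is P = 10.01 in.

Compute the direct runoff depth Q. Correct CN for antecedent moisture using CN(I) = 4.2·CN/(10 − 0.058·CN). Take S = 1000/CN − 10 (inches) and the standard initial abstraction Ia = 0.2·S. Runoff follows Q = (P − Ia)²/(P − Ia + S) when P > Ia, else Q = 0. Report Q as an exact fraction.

Q = 12799075689/2834668900 in ≈ 4.515 in

CN(I) from CN(II)=76: (4.2·76)/(10 − 0.058·76) = 13300/233 ≈ 57.082
Retention S: 1000/CN − 10 with CN=57.082 → S = 1000/133 ≈ 7.519 in
Ia = 0.2S: 0.2·7.519 = 1.504 in (exactly 200/133)
Excess rainfall: 10.010 − 1.504 = 8.506 in; P > Ia so Q > 0
Runoff Q = (P−Ia)²/(P−Ia+S) = (8.506)²/(8.506+7.519) = 12799075689/2834668900 ≈ 4.515 in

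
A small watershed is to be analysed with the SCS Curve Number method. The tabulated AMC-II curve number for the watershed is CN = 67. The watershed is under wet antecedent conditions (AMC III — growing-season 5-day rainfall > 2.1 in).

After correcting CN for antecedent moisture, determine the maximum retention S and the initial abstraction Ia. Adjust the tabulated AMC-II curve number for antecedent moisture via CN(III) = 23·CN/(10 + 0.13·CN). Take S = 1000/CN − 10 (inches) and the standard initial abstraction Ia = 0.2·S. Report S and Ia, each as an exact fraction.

Adjust CN=67 to AMC III: 23·67/(10 + 0.13·67) → 1541 ÷ (1871/100) = 154100/1871 ≈ 82.362
Max retention: S = 1000/(154100/1871) − 10 = 3300/1541 in (≈ 2.141 in)
Initial abstraction Ia = S/5 = (3300/1541)/5 = 660/1541 ≈ 0.428 in

S = 3300/1541 in ≈ 2.141 in; Ia = 660/1541 in ≈ 0.428 in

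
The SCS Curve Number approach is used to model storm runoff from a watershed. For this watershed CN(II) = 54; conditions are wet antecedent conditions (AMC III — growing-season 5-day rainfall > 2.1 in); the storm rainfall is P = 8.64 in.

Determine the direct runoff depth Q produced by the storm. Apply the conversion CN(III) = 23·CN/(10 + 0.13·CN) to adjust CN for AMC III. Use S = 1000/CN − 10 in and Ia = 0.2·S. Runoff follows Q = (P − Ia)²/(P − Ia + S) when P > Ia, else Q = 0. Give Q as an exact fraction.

CN(III) from CN(II)=54: (23·54)/(10 + 0.13·54) = 2700/37 ≈ 72.973
Retention S: 1000/CN − 10 with CN=72.973 → S = 100/27 ≈ 3.704 in
Ia = 0.2S: 0.2·3.704 = 0.741 in (exactly 20/27)
P − Ia = 8.640 − 0.741 = 5332/675 ≈ 7.899 in (> 0, runoff occurs)
Q = (5332/675)²/((5332/675) + 100/27) = (28430224/455625)/(7832/675) = 3553778/660825 in ≈ 5.378 in

Q = 3553778/660825 in ≈ 5.378 in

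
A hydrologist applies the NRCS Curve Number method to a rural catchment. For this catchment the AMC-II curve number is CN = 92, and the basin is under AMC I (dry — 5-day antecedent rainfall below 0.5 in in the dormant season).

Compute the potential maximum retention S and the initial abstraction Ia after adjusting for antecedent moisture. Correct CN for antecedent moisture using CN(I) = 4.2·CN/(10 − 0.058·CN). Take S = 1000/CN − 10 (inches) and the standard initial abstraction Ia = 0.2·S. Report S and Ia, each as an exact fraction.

S = 1000/483 in ≈ 2.070 in; Ia = 200/483 in ≈ 0.414 in

Dry (AMC I): CN(I) = 4.2·92/(10 − 0.058·92) = (1932/5)/(583/125) = 48300/583 ≈ 82.847
Retention S: 1000/CN − 10 with CN=82.847 → S = 1000/483 ≈ 2.070 in
Initial abstraction Ia = S/5 = (1000/483)/5 = 200/483 ≈ 0.414 in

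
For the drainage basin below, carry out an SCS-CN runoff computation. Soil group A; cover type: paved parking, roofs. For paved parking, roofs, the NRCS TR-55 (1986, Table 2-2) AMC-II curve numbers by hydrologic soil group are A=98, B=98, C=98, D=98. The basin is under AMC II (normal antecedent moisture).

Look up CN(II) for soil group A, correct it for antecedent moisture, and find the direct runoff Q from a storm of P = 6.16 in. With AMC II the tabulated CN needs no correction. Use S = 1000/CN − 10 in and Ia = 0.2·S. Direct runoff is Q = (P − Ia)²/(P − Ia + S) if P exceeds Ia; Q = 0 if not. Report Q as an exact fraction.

NRCS table: paved parking, roofs, soil group A → CN(II) = 98
Average conditions: CN = 98 (no AMC adjustment).
S = 1000/98 − 10 = 10/49 in ≈ 0.204 in
Initial abstraction Ia = S/5 = (10/49)/5 = 2/49 ≈ 0.041 in
Excess rainfall: 6.160 − 0.041 = 6.119 in; P > Ia so Q > 0
Runoff Q = (P−Ia)²/(P−Ia+S) = (6.119)²/(6.119+0.204) = 28095008/4744425 ≈ 5.922 in

Q = 28095008/4744425 in ≈ 5.922 in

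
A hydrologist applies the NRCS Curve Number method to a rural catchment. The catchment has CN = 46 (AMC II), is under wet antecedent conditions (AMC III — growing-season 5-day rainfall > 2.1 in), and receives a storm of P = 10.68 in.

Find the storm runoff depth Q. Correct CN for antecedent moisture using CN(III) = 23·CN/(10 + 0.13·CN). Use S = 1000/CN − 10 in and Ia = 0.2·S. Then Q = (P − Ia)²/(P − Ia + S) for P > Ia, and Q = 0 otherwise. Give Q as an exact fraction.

Q = 5439424683/860696225 in ≈ 6.320 in

Wet (AMC III): CN(III) = 23·46/(10 + 0.13·46) = 1058/(799/50) = 52900/799 ≈ 66.208
Max retention: S = 1000/(52900/799) − 10 = 2700/529 in (≈ 5.104 in)
Ia = 0.2S: 0.2·5.104 = 1.021 in (exactly 540/529)
Excess rainfall: 10.680 − 1.021 = 9.659 in; P > Ia so Q > 0
Runoff Q = (P−Ia)²/(P−Ia+S) = (9.659)²/(9.659+5.104) = 5439424683/860696225 ≈ 6.320 in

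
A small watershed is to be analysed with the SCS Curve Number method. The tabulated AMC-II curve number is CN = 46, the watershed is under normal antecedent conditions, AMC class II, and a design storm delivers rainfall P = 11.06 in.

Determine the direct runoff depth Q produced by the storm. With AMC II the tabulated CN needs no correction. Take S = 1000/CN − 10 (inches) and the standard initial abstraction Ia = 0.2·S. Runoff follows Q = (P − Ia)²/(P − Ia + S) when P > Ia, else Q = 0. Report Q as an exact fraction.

Q = 100380361/27046850 in ≈ 3.711 in

Average conditions: CN = 46 (no AMC adjustment).
S = 1000/46 − 10 = 270/23 in ≈ 11.739 in
Ia = 0.2S: 0.2·11.739 = 2.348 in (exactly 54/23)
Since P=11.060 > Ia=2.348: effective rainfall P−Ia = 10019/1150 in
Q: (10019/1150)² ÷ (23519/1150) = 100380361/27046850 in (≈ 3.711 in)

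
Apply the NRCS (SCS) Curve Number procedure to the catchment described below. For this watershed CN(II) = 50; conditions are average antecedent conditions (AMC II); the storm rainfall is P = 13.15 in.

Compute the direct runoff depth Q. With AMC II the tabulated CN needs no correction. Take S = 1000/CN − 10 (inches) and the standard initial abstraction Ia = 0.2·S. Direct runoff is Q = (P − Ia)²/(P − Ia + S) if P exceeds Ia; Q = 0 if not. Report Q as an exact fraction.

Q = 49729/8460 in ≈ 5.878 in

Average conditions: CN = 50 (no AMC adjustment).
Max retention: S = 1000/50 − 10 = 10 in (≈ 10.000 in)
Ia = 0.2·10 = 2 in ≈ 2.000 in
Excess rainfall: 13.150 − 2.000 = 11.150 in; P > Ia so Q > 0
Q: (223/20)² ÷ (423/20) = 49729/8460 in (≈ 5.878 in)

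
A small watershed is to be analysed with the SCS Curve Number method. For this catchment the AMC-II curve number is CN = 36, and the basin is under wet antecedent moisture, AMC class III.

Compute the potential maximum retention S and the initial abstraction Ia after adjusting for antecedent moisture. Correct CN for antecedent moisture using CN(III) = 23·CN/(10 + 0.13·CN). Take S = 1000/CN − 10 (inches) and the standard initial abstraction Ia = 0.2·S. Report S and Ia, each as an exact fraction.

Adjust CN=36 to AMC III: 23·36/(10 + 0.13·36) → 828 ÷ (367/25) = 20700/367 ≈ 56.403
Max retention: S = 1000/(20700/367) − 10 = 1600/207 in (≈ 7.729 in)
Ia = 0.2S: 0.2·7.729 = 1.546 in (exactly 320/207)

S = 1600/207 in ≈ 7.729 in; Ia = 320/207 in ≈ 1.546 in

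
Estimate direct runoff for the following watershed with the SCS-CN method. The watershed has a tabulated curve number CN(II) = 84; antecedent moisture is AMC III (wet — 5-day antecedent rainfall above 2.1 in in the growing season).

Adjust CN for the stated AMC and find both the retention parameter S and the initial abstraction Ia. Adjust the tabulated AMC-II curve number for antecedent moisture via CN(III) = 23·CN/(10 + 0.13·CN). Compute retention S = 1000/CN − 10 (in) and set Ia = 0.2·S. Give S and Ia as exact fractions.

CN(III) from CN(II)=84: (23·84)/(10 + 0.13·84) = 48300/523 ≈ 92.352
Max retention: S = 1000/(48300/523) − 10 = 400/483 in (≈ 0.828 in)
Ia = 0.2·(400/483) = 80/483 in ≈ 0.166 in

S = 400/483 in ≈ 0.828 in; Ia = 80/483 in ≈ 0.166 in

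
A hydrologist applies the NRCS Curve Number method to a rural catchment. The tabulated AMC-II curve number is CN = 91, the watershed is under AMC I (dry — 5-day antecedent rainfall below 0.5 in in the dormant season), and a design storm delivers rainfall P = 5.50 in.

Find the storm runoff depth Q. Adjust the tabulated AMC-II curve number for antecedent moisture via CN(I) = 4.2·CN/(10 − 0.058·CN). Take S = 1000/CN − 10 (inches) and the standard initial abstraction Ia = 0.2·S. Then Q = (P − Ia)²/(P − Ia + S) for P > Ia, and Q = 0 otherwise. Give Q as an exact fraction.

Q = 41049649/11984518 in ≈ 3.425 in

Adjust CN=91 to AMC I: 4.2·91/(10 − 0.058·91) → (1911/5) ÷ (2361/500) = 63700/787 ≈ 80.940
Max retention: S = 1000/(63700/787) − 10 = 1500/637 in (≈ 2.355 in)
Ia = 0.2·(1500/637) = 300/637 in ≈ 0.471 in
P − Ia = 5.500 − 0.471 = 6407/1274 ≈ 5.029 in (> 0, runoff occurs)
Q = (6407/1274)²/((6407/1274) + 1500/637) = (41049649/1623076)/(9407/1274) = 41049649/11984518 in ≈ 3.425 in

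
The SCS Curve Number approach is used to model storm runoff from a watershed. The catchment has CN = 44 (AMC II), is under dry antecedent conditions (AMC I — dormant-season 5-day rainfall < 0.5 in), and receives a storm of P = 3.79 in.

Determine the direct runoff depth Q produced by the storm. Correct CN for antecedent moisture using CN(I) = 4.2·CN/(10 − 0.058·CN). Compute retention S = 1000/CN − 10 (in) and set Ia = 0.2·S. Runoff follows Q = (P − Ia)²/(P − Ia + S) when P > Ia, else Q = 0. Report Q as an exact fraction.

Q = 0 in ≈ 0.000 in

Dry (AMC I): CN(I) = 4.2·44/(10 − 0.058·44) = (924/5)/(931/125) = 3300/133 ≈ 24.812
Retention S: 1000/CN − 10 with CN=24.812 → S = 1000/33 ≈ 30.303 in
Initial abstraction Ia = S/5 = (1000/33)/5 = 200/33 ≈ 6.061 in
P = 3.790 ≤ Ia = 6.061 in: entire storm abstracted, Q = 0.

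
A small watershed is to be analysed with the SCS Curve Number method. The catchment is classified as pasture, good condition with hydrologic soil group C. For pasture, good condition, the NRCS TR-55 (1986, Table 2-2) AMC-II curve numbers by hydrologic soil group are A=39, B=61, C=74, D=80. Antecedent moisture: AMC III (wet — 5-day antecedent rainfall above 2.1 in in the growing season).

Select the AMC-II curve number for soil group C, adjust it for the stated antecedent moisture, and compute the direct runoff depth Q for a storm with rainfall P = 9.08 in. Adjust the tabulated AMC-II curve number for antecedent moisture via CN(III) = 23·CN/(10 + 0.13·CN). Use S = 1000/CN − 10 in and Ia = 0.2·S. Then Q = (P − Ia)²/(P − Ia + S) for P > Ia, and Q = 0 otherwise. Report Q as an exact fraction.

NRCS table: pasture, good condition, soil group C → CN(II) = 74
CN(III) from CN(II)=74: (23·74)/(10 + 0.13·74) = 85100/981 ≈ 86.748
Max retention: S = 1000/(85100/981) − 10 = 1300/851 in (≈ 1.528 in)
Ia = 0.2·(1300/851) = 260/851 in ≈ 0.306 in
P − Ia = 9.080 − 0.306 = 186677/21275 ≈ 8.774 in (> 0, runoff occurs)
Q = (186677/21275)²/((186677/21275) + 1300/851) = (34848302329/452625625)/(219177/21275) = 34848302329/4662990675 in ≈ 7.473 in

Q = 34848302329/4662990675 in ≈ 7.473 in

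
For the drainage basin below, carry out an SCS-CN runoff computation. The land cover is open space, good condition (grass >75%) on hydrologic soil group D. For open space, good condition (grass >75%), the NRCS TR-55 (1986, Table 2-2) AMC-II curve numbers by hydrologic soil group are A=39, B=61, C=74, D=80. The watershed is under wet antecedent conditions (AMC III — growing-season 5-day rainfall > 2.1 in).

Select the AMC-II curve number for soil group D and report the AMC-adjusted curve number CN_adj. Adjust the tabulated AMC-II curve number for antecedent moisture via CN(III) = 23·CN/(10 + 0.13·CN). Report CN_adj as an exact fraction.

NRCS table: open space, good condition (grass >75%), soil group D → CN(II) = 80
Adjust CN=80 to AMC III: 23·80/(10 + 0.13·80) → 1840 ÷ (102/5) = 4600/51 ≈ 90.196

CN_adj = 4600/51 ≈ 90.196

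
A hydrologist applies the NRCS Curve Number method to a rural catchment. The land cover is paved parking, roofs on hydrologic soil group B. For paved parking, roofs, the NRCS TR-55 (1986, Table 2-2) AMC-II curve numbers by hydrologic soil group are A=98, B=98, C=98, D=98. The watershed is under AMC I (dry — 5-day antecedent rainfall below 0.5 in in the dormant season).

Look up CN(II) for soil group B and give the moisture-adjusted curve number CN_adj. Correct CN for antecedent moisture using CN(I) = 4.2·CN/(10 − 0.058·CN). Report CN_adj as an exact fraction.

CN_adj = 102900/1079 ≈ 95.366

NRCS table: paved parking, roofs, soil group B → CN(II) = 98
CN(I) from CN(II)=98: (4.2·98)/(10 − 0.058·98) = 102900/1079 ≈ 95.366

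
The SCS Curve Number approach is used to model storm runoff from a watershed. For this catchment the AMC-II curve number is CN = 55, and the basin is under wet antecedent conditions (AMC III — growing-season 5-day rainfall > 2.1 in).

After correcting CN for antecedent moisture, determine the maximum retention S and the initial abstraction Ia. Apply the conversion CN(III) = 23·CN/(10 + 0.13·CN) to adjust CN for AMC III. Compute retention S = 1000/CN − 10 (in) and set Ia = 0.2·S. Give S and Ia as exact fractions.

S = 900/253 in ≈ 3.557 in; Ia = 180/253 in ≈ 0.711 in

CN(III) from CN(II)=55: (23·55)/(10 + 0.13·55) = 25300/343 ≈ 73.761
S = 1000/(25300/343) − 10 = 900/253 in ≈ 3.557 in
Initial abstraction Ia = S/5 = (900/253)/5 = 180/253 ≈ 0.711 in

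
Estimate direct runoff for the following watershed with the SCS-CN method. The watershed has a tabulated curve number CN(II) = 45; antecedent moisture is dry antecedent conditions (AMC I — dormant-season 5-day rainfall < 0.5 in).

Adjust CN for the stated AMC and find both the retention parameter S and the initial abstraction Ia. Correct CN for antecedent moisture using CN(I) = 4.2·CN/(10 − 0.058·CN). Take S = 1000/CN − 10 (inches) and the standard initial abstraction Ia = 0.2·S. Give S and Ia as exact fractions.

Adjust CN=45 to AMC I: 4.2·45/(10 − 0.058·45) → 189 ÷ (739/100) = 18900/739 ≈ 25.575
Retention S: 1000/CN − 10 with CN=25.575 → S = 5500/189 ≈ 29.101 in
Ia = 0.2·(5500/189) = 1100/189 in ≈ 5.820 in

S = 5500/189 in ≈ 29.101 in; Ia = 1100/189 in ≈ 5.820 in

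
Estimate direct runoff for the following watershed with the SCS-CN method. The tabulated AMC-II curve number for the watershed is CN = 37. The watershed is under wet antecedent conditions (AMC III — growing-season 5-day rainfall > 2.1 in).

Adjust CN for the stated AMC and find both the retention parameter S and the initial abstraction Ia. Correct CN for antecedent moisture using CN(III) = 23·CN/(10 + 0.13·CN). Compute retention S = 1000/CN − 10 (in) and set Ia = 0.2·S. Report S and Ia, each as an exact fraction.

S = 6300/851 in ≈ 7.403 in; Ia = 1260/851 in ≈ 1.481 in

Wet (AMC III): CN(III) = 23·37/(10 + 0.13·37) = 851/(1481/100) = 85100/1481 ≈ 57.461
Max retention: S = 1000/(85100/1481) − 10 = 6300/851 in (≈ 7.403 in)
Initial abstraction Ia = S/5 = (6300/851)/5 = 1260/851 ≈ 1.481 in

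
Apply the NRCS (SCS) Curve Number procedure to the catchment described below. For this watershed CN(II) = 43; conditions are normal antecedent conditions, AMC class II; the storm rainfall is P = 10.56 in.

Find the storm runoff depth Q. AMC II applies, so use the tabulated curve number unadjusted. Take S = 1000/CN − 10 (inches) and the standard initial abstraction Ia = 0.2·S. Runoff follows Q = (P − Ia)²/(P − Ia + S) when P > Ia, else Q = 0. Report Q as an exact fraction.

CN(II) = 43; AMC II needs no correction.
Max retention: S = 1000/43 − 10 = 570/43 in (≈ 13.256 in)
Initial abstraction Ia = S/5 = (570/43)/5 = 114/43 ≈ 2.651 in
Excess rainfall: 10.560 − 2.651 = 7.909 in; P > Ia so Q > 0
Q: (8502/1075)² ÷ (22752/1075) = 2007889/679400 in (≈ 2.955 in)

Q = 2007889/679400 in ≈ 2.955 in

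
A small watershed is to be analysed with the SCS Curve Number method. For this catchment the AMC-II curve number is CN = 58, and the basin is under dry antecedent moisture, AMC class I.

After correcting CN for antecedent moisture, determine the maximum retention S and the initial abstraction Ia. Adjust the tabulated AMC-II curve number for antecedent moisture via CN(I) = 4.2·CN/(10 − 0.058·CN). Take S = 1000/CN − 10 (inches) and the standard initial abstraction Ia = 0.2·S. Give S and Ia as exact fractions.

CN(I) from CN(II)=58: (4.2·58)/(10 − 0.058·58) = 2900/79 ≈ 36.709
Max retention: S = 1000/(2900/79) − 10 = 500/29 in (≈ 17.241 in)
Ia = 0.2S: 0.2·17.241 = 3.448 in (exactly 100/29)

S = 500/29 in ≈ 17.241 in; Ia = 100/29 in ≈ 3.448 in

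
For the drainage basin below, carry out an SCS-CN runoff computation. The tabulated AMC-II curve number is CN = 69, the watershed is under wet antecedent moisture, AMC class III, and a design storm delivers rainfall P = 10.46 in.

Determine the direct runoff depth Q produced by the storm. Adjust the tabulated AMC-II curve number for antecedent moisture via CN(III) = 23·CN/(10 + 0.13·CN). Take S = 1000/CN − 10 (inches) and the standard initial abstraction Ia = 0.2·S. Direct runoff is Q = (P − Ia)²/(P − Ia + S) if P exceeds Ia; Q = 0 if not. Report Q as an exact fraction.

Adjust CN=69 to AMC III: 23·69/(10 + 0.13·69) → 1587 ÷ (1897/100) = 158700/1897 ≈ 83.658
Retention S: 1000/CN − 10 with CN=83.658 → S = 3100/1587 ≈ 1.953 in
Ia = 0.2·(3100/1587) = 620/1587 in ≈ 0.391 in
Excess rainfall: 10.460 − 0.391 = 10.069 in; P > Ia so Q > 0
Q = (799001/79350)²/((799001/79350) + 3100/1587) = (638402598001/6296422500)/(954001/79350) = 638402598001/75699979350 in ≈ 8.433 in

Q = 638402598001/75699979350 in ≈ 8.433 in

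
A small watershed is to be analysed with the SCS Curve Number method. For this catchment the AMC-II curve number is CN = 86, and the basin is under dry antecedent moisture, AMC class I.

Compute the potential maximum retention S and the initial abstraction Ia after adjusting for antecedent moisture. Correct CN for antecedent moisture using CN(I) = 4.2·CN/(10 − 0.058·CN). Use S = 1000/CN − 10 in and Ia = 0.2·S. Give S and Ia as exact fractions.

CN(I) from CN(II)=86: (4.2·86)/(10 − 0.058·86) = 12900/179 ≈ 72.067
Max retention: S = 1000/(12900/179) − 10 = 500/129 in (≈ 3.876 in)
Ia = 0.2·(500/129) = 100/129 in ≈ 0.775 in

S = 500/129 in ≈ 3.876 in; Ia = 100/129 in ≈ 0.775 in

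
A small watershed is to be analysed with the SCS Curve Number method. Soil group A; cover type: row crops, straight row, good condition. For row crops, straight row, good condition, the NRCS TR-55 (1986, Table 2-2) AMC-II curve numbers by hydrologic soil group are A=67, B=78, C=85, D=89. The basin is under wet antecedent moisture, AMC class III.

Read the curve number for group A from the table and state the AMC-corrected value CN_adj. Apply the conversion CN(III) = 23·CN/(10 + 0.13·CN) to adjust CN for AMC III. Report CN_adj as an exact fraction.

NRCS table: row crops, straight row, good condition, soil group A → CN(II) = 67
Adjust CN=67 to AMC III: 23·67/(10 + 0.13·67) → 1541 ÷ (1871/100) = 154100/1871 ≈ 82.362

CN_adj = 154100/1871 ≈ 82.362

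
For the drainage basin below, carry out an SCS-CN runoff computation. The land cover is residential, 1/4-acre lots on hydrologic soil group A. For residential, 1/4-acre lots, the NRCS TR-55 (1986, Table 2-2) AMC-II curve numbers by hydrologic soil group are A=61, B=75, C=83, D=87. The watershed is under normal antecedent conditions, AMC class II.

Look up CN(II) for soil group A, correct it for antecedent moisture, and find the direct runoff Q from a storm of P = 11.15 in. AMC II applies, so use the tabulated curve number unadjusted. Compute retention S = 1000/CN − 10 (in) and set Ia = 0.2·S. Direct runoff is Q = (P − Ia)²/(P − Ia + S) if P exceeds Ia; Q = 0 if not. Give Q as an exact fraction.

Q = 145033849/24208460 in ≈ 5.991 in

NRCS table: residential, 1/4-acre lots, soil group A → CN(II) = 61
AMC II — tabulated CN = 61 applies directly.
Max retention: S = 1000/61 − 10 = 390/61 in (≈ 6.393 in)
Ia = 0.2S: 0.2·6.393 = 1.279 in (exactly 78/61)
P − Ia = 11.150 − 1.279 = 12043/1220 ≈ 9.871 in (> 0, runoff occurs)
Runoff Q = (P−Ia)²/(P−Ia+S) = (9.871)²/(9.871+6.393) = 145033849/24208460 ≈ 5.991 in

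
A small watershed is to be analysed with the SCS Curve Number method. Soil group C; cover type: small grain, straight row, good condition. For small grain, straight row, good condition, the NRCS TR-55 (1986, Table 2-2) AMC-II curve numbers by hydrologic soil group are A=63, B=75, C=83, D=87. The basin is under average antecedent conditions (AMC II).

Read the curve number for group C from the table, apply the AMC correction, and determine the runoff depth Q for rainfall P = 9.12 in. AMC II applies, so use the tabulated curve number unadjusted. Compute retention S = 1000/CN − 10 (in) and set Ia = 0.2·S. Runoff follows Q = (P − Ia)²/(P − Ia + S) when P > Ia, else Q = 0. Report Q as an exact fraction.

Q = 81667369/11580575 in ≈ 7.052 in

NRCS table: small grain, straight row, good condition, soil group C → CN(II) = 83
Average conditions: CN = 83 (no AMC adjustment).
S = 1000/83 − 10 = 170/83 in ≈ 2.048 in
Initial abstraction Ia = S/5 = (170/83)/5 = 34/83 ≈ 0.410 in
Since P=9.120 > Ia=0.410: effective rainfall P−Ia = 18074/2075 in
Q = (18074/2075)²/((18074/2075) + 170/83) = (326669476/4305625)/(22324/2075) = 81667369/11580575 in ≈ 7.052 in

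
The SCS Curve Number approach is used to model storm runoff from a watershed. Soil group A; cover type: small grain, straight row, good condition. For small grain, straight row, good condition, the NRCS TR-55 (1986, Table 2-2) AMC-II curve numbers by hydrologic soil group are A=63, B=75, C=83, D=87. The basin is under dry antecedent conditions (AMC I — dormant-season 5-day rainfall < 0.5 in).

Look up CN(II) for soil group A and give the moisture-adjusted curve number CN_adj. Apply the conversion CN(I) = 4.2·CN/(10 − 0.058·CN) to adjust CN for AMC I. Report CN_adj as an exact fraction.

CN_adj = 132300/3173 ≈ 41.696

NRCS table: small grain, straight row, good condition, soil group A → CN(II) = 63
Dry (AMC I): CN(I) = 4.2·63/(10 − 0.058·63) = (1323/5)/(3173/500) = 132300/3173 ≈ 41.696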